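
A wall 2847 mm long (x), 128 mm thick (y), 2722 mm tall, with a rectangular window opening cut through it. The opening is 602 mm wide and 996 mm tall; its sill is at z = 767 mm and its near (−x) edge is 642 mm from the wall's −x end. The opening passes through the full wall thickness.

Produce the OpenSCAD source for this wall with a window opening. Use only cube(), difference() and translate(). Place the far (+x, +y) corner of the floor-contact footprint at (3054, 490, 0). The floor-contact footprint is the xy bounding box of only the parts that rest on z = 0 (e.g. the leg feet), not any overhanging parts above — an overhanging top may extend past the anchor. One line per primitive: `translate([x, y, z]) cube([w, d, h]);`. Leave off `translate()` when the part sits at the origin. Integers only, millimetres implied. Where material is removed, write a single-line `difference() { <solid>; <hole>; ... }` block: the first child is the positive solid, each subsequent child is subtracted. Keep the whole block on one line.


difference() { translate([207, 362, 0]) cube([2847, 128, 2722]); translate([849, 362, 767]) cube([602, 128, 996]); }


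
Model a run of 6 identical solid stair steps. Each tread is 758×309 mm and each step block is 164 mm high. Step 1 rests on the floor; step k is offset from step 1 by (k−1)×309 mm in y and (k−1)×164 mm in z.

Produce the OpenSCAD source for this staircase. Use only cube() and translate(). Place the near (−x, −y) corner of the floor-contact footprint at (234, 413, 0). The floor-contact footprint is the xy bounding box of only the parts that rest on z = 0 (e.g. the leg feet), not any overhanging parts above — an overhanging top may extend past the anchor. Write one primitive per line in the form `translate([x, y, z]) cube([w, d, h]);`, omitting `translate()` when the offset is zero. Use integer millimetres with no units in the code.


translate([234, 413, 0]) cube([758, 309, 164]);
translate([234, 722, 164]) cube([758, 309, 164]);
translate([234, 1031, 328]) cube([758, 309, 164]);
translate([234, 1340, 492]) cube([758, 309, 164]);
translate([234, 1649, 656]) cube([758, 309, 164]);
translate([234, 1958, 820]) cube([758, 309, 164]);


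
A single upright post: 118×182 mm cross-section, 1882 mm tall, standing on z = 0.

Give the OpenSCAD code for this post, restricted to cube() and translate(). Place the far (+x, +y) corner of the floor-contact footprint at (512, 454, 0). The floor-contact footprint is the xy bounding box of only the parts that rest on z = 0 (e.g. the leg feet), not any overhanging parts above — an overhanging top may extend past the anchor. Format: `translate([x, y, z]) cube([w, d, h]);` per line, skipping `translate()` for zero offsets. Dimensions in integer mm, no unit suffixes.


translate([394, 272, 0]) cube([118, 182, 1882]);


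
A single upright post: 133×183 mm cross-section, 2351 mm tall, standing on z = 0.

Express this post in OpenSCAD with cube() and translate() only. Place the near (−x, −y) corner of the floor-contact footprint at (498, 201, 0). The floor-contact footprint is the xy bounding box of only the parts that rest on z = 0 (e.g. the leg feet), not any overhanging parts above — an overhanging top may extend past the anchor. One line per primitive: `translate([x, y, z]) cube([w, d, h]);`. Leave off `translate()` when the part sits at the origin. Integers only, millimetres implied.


translate([498, 201, 0]) cube([133, 183, 2351]);


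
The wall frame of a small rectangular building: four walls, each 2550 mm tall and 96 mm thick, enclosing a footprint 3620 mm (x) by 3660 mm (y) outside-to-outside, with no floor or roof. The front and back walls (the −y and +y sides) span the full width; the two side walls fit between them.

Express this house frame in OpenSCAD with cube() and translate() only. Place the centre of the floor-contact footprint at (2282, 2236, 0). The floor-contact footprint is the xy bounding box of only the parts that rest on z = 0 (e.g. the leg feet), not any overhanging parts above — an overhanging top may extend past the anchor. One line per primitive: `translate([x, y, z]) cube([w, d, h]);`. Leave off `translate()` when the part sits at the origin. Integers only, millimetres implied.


translate([472, 406, 0]) cube([3620, 96, 2550]);
translate([472, 3970, 0]) cube([3620, 96, 2550]);
translate([472, 502, 0]) cube([96, 3468, 2550]);
translate([3996, 502, 0]) cube([96, 3468, 2550]);


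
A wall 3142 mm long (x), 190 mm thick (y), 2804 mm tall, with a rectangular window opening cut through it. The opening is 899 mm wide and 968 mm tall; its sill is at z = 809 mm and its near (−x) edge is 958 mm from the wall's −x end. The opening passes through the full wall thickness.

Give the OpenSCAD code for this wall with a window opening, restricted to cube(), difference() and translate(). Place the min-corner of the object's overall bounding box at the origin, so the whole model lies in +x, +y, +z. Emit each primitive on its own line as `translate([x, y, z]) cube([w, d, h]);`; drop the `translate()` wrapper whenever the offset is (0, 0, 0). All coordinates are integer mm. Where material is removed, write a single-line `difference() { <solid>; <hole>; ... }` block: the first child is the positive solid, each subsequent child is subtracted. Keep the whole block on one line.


difference() { cube([3142, 190, 2804]); translate([958, 0, 809]) cube([899, 190, 968]); }


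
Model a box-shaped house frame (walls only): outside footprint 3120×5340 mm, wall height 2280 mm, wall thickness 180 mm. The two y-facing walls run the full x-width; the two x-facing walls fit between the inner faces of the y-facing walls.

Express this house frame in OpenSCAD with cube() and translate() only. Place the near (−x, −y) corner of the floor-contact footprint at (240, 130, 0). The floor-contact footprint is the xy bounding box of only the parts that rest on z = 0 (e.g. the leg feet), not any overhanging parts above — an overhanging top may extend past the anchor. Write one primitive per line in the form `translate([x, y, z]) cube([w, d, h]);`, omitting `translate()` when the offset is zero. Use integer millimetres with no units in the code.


translate([240, 130, 0]) cube([3120, 180, 2280]);
translate([240, 5290, 0]) cube([3120, 180, 2280]);
translate([240, 310, 0]) cube([180, 4980, 2280]);
translate([3180, 310, 0]) cube([180, 4980, 2280]);


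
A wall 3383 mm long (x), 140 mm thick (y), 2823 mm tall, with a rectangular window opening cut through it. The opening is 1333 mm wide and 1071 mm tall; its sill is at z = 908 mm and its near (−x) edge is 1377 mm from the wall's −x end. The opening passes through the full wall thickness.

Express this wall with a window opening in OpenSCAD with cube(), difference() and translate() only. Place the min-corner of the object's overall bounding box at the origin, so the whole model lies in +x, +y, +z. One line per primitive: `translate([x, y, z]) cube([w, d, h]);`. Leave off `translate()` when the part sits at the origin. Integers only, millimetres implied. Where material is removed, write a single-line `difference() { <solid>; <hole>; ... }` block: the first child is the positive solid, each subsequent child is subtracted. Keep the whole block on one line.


difference() { cube([3383, 140, 2823]); translate([1377, 0, 908]) cube([1333, 140, 1071]); }


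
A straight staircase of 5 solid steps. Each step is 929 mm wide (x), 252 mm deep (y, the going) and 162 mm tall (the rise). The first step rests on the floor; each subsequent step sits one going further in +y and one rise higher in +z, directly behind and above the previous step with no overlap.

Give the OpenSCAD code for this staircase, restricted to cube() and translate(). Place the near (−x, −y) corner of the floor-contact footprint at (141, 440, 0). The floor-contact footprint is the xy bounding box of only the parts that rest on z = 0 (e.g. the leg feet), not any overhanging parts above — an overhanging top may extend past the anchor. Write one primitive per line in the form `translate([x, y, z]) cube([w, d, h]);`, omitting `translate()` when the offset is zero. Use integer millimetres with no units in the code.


translate([141, 440, 0]) cube([929, 252, 162]);
translate([141, 692, 162]) cube([929, 252, 162]);
translate([141, 944, 324]) cube([929, 252, 162]);
translate([141, 1196, 486]) cube([929, 252, 162]);
translate([141, 1448, 648]) cube([929, 252, 162]);


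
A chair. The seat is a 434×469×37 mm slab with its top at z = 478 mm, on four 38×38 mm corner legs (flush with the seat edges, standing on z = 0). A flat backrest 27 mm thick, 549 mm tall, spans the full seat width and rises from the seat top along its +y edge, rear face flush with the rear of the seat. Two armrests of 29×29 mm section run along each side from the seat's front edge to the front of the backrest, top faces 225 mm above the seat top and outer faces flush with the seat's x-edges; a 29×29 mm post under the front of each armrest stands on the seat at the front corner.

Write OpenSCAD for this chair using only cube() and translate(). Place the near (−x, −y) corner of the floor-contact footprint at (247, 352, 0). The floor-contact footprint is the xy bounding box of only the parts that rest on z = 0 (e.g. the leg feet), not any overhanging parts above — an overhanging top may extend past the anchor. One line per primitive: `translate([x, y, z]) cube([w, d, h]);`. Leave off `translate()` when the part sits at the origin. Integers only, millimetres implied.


// leg_h = 478 - 37 = 441
// arm post h = 225 - 29 = 196
translate([247, 352, 441]) cube([434, 469, 37]);
translate([247, 352, 0]) cube([38, 38, 441]);
translate([643, 352, 0]) cube([38, 38, 441]);
translate([247, 783, 0]) cube([38, 38, 441]);
translate([643, 783, 0]) cube([38, 38, 441]);
translate([247, 794, 478]) cube([434, 27, 549]);
translate([247, 352, 674]) cube([29, 442, 29]);
translate([652, 352, 674]) cube([29, 442, 29]);
translate([247, 352, 478]) cube([29, 29, 196]);
translate([652, 352, 478]) cube([29, 29, 196]);


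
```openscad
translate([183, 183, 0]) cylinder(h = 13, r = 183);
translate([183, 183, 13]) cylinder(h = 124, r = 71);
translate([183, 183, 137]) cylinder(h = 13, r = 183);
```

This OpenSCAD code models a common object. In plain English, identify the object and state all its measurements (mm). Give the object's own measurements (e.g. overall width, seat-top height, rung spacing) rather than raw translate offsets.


A spool: two coaxial disc flanges of radius 183 mm and thickness 13 mm, joined by a core cylinder of radius 71 mm and height 124 mm. The lower flange rests on z = 0 and the three cylinders share a vertical axis.


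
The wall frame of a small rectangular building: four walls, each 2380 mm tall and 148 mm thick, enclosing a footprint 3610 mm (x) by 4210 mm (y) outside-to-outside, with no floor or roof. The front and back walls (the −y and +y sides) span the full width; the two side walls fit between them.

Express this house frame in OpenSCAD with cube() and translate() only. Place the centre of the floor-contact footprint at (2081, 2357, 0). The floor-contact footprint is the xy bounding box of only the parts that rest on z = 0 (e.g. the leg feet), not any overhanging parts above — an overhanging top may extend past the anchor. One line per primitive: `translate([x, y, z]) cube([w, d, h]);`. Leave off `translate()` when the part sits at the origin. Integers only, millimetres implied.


translate([276, 252, 0]) cube([3610, 148, 2380]);
translate([276, 4314, 0]) cube([3610, 148, 2380]);
translate([276, 400, 0]) cube([148, 3914, 2380]);
translate([3738, 400, 0]) cube([148, 3914, 2380]);


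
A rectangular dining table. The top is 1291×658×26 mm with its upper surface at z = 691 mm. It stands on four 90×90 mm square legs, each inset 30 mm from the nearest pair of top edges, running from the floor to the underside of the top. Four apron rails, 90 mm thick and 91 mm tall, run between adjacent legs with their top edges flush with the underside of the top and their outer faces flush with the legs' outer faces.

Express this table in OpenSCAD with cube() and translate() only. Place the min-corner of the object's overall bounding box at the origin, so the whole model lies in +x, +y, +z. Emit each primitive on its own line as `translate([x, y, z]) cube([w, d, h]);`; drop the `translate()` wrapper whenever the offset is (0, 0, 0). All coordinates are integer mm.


translate([0, 0, 665]) cube([1291, 658, 26]);
translate([30, 30, 0]) cube([90, 90, 665]);
translate([1171, 30, 0]) cube([90, 90, 665]);
translate([30, 538, 0]) cube([90, 90, 665]);
translate([1171, 538, 0]) cube([90, 90, 665]);
translate([120, 30, 574]) cube([1051, 90, 91]);
translate([120, 538, 574]) cube([1051, 90, 91]);
translate([30, 120, 574]) cube([90, 418, 91]);
translate([1171, 120, 574]) cube([90, 418, 91]);


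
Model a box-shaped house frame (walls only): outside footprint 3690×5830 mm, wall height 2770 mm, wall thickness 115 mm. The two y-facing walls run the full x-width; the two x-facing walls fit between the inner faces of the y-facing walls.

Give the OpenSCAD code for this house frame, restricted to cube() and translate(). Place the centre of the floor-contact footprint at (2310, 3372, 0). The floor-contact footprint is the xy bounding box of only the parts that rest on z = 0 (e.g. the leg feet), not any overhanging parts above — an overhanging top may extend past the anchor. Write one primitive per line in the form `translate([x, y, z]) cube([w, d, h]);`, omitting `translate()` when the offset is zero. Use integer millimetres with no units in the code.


translate([465, 457, 0]) cube([3690, 115, 2770]);
translate([465, 6172, 0]) cube([3690, 115, 2770]);
translate([465, 572, 0]) cube([115, 5600, 2770]);
translate([4040, 572, 0]) cube([115, 5600, 2770]);


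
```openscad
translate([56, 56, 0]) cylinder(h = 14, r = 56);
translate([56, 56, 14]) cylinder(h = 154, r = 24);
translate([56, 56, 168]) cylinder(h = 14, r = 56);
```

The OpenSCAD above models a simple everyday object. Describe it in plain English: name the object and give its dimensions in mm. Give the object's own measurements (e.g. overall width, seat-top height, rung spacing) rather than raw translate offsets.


A spool: two coaxial disc flanges of radius 56 mm and thickness 14 mm, joined by a core cylinder of radius 24 mm and height 154 mm. The lower flange rests on z = 0 and the three cylinders share a vertical axis.


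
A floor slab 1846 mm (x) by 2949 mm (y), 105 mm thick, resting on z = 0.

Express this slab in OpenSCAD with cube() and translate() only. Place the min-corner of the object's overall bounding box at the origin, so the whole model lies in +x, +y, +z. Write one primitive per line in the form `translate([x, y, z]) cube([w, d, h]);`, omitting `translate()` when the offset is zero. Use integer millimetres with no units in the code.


cube([1846, 2949, 105]);


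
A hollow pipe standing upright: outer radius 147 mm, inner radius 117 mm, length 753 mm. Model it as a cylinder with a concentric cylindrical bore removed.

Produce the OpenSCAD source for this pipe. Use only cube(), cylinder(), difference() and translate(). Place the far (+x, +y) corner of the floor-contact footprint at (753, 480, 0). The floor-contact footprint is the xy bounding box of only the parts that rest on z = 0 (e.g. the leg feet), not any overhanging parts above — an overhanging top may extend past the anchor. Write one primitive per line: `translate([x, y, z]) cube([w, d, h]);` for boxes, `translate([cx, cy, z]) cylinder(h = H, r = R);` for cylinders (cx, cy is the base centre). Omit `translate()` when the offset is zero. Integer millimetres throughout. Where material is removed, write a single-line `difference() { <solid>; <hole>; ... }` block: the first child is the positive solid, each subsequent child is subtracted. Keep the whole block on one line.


difference() { translate([606, 333, 0]) cylinder(h = 753, r = 147); translate([606, 333, 0]) cylinder(h = 753, r = 117); }


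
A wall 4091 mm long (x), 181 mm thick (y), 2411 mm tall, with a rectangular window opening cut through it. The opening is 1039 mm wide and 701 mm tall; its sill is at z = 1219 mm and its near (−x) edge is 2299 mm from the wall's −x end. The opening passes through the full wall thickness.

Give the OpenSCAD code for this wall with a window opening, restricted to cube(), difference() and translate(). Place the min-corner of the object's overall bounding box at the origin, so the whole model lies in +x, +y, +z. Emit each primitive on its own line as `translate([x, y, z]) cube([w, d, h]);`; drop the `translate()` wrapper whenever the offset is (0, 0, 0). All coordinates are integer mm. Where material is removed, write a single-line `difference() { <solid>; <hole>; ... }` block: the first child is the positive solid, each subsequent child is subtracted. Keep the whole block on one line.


difference() { cube([4091, 181, 2411]); translate([2299, 0, 1219]) cube([1039, 181, 701]); }


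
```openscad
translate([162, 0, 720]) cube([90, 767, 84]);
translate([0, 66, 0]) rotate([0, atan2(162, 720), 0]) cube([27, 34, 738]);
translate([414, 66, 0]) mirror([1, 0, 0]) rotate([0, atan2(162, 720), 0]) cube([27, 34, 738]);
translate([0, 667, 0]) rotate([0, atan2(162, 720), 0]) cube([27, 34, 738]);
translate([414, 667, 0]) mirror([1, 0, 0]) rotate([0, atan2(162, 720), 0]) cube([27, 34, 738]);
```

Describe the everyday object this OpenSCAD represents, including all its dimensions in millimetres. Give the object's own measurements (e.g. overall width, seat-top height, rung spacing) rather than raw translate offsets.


A sawhorse. A 90×767×84 mm beam (x, y, z) sits on two A-frame leg pairs. Each pair is two raked legs of 27×34 mm section (34 mm along y) splaying symmetrically in x. Each leg rises 720 mm vertically over 162 mm of horizontal reach and is 738 mm long along its own axis. Every leg's outer bottom edge rests on the floor and its outer top edge meets a bottom edge of the beam — the left legs (tilting toward +x) meet the beam's −x bottom edge, the right legs (their mirror images, tilting toward −x) meet its +x bottom edge — so the leg tops tuck under the beam, the beam's underside is 720 mm above the floor, and the feet are 414 mm apart outside-to-outside with the beam centred between them. The two leg pairs are set in 66 mm from either end of the beam.


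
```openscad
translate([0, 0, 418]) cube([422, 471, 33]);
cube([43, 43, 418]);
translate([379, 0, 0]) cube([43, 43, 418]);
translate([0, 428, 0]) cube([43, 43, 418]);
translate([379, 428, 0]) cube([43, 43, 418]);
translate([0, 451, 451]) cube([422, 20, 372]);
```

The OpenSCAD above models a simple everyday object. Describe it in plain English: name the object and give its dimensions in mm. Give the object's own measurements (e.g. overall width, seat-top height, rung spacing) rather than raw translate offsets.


A chair. The seat is a 422×471×33 mm slab with its top at z = 451 mm, on four 43×43 mm corner legs (flush with the seat edges, standing on z = 0). A flat backrest 20 mm thick, 372 mm tall, spans the full seat width and rises from the seat top along its +y edge, rear face flush with the rear of the seat.


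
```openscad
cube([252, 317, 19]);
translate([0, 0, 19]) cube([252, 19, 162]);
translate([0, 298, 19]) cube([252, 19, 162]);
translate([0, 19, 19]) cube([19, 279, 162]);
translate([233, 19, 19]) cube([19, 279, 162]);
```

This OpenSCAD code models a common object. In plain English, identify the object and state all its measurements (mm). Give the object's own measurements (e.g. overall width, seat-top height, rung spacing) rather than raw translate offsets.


An open-topped rectangular box: outside dimensions 252×317×181 mm, with a uniform wall and base thickness of 19 mm. The base is a full 252×317 slab on the floor; four walls sit on top of the base. The front and back walls (the −y and +y sides) span the full width; the two side walls fit between them.


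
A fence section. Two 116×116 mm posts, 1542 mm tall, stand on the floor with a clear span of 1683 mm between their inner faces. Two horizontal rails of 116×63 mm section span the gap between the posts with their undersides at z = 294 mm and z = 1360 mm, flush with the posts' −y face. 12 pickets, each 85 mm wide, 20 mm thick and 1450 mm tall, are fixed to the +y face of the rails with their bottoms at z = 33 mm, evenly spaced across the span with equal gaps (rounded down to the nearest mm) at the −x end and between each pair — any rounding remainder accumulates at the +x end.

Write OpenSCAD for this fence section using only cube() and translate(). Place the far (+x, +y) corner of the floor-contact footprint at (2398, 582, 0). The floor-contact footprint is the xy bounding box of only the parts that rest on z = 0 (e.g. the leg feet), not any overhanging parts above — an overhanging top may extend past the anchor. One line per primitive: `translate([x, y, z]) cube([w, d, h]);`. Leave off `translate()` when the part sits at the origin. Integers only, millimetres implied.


translate([483, 466, 0]) cube([116, 116, 1542]);
translate([2282, 466, 0]) cube([116, 116, 1542]);
translate([599, 466, 294]) cube([1683, 116, 63]);
translate([599, 466, 1360]) cube([1683, 116, 63]);
translate([650, 582, 33]) cube([85, 20, 1450]);
translate([786, 582, 33]) cube([85, 20, 1450]);
translate([922, 582, 33]) cube([85, 20, 1450]);
translate([1058, 582, 33]) cube([85, 20, 1450]);
translate([1194, 582, 33]) cube([85, 20, 1450]);
translate([1330, 582, 33]) cube([85, 20, 1450]);
translate([1466, 582, 33]) cube([85, 20, 1450]);
translate([1602, 582, 33]) cube([85, 20, 1450]);
translate([1738, 582, 33]) cube([85, 20, 1450]);
translate([1874, 582, 33]) cube([85, 20, 1450]);
translate([2010, 582, 33]) cube([85, 20, 1450]);
translate([2146, 582, 33]) cube([85, 20, 1450]);


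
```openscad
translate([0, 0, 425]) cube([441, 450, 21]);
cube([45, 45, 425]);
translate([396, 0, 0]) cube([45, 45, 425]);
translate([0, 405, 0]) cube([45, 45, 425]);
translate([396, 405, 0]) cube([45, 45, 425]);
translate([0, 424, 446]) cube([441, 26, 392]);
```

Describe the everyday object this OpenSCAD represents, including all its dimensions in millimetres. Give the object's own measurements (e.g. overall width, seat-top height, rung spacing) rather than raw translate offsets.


A chair. The seat is a 441×450×21 mm slab with its top at z = 446 mm, on four 45×45 mm corner legs (flush with the seat edges, standing on z = 0). A flat backrest 26 mm thick, 392 mm tall, spans the full seat width and rises from the seat top along its +y edge, rear face flush with the rear of the seat.


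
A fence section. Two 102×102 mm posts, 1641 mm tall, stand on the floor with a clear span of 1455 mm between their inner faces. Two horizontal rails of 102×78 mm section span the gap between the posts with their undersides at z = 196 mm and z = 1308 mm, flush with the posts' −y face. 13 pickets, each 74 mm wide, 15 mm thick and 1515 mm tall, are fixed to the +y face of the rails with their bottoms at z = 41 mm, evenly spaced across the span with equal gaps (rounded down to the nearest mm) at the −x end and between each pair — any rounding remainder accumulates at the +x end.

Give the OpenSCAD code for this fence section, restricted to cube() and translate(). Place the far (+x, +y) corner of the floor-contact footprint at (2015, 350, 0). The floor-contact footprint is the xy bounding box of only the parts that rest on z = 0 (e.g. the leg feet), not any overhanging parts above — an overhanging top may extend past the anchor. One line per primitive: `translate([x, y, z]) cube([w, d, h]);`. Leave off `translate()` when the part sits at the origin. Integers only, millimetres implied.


translate([356, 248, 0]) cube([102, 102, 1641]);
translate([1913, 248, 0]) cube([102, 102, 1641]);
translate([458, 248, 196]) cube([1455, 102, 78]);
translate([458, 248, 1308]) cube([1455, 102, 78]);
translate([493, 350, 41]) cube([74, 15, 1515]);
translate([602, 350, 41]) cube([74, 15, 1515]);
translate([711, 350, 41]) cube([74, 15, 1515]);
translate([820, 350, 41]) cube([74, 15, 1515]);
translate([929, 350, 41]) cube([74, 15, 1515]);
translate([1038, 350, 41]) cube([74, 15, 1515]);
translate([1147, 350, 41]) cube([74, 15, 1515]);
translate([1256, 350, 41]) cube([74, 15, 1515]);
translate([1365, 350, 41]) cube([74, 15, 1515]);
translate([1474, 350, 41]) cube([74, 15, 1515]);
translate([1583, 350, 41]) cube([74, 15, 1515]);
translate([1692, 350, 41]) cube([74, 15, 1515]);
translate([1801, 350, 41]) cube([74, 15, 1515]);


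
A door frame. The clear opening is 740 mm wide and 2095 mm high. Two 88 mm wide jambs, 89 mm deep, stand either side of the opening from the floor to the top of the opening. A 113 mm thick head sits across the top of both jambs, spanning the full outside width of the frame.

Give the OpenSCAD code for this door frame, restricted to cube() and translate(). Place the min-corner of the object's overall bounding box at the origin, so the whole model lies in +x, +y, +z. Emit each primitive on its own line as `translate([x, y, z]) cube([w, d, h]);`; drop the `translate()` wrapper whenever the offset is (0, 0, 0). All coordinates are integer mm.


cube([88, 89, 2095]);
translate([828, 0, 0]) cube([88, 89, 2095]);
translate([0, 0, 2095]) cube([916, 89, 113]);


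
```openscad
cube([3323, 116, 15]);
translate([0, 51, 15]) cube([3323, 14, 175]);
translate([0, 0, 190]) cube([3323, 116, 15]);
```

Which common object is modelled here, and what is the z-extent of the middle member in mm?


An I-beam. The web height is 175 mm.

Two wide flanges with a thin centred web — an I-beam. Overall 205 mm minus two 15 mm flanges gives a web of 205 − 2·15 = 175 mm.


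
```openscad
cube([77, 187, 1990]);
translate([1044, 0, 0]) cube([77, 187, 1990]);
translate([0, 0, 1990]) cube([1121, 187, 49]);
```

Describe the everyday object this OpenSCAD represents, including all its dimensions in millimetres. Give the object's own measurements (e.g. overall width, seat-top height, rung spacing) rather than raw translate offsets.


A door frame. The clear opening is 967 mm wide and 1990 mm high. Two 77 mm wide jambs, 187 mm deep, stand either side of the opening from the floor to the top of the opening. A 49 mm thick head sits across the top of both jambs, spanning the full outside width of the frame.


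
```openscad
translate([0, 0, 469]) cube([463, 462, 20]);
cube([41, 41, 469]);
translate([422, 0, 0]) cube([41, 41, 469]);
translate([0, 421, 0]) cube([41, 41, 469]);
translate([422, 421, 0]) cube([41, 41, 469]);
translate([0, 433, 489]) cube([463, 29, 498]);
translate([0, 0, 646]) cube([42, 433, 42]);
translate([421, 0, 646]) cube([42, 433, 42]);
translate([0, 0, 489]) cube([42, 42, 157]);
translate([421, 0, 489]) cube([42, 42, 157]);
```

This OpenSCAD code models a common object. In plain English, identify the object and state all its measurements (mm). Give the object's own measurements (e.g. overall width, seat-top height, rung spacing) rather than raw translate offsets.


A chair. The seat is a 463×462×20 mm slab with its top at z = 489 mm, on four 41×41 mm corner legs (flush with the seat edges, standing on z = 0). A flat backrest 29 mm thick, 498 mm tall, spans the full seat width and rises from the seat top along its +y edge, rear face flush with the rear of the seat. Two armrests of 42×42 mm section run along each side from the seat's front edge to the front of the backrest, top faces 199 mm above the seat top and outer faces flush with the seat's x-edges; a 42×42 mm post under the front of each armrest stands on the seat at the front corner.


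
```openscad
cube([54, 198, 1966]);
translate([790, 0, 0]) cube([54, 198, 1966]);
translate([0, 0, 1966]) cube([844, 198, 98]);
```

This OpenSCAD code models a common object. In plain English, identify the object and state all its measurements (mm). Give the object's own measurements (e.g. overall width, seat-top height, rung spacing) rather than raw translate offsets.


A door frame. The clear opening is 736 mm wide and 1966 mm high. Two 54 mm wide jambs, 198 mm deep, stand either side of the opening from the floor to the top of the opening. A 98 mm thick head sits across the top of both jambs, spanning the full outside width of the frame.


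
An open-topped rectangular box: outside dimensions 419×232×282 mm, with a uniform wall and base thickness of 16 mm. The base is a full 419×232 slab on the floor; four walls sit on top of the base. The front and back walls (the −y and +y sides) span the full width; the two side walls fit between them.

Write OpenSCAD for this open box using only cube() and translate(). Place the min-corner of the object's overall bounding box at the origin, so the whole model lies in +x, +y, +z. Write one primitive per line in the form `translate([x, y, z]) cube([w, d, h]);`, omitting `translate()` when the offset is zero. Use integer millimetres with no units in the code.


cube([419, 232, 16]);
translate([0, 0, 16]) cube([419, 16, 266]);
translate([0, 216, 16]) cube([419, 16, 266]);
translate([0, 16, 16]) cube([16, 200, 266]);
translate([403, 16, 16]) cube([16, 200, 266]);


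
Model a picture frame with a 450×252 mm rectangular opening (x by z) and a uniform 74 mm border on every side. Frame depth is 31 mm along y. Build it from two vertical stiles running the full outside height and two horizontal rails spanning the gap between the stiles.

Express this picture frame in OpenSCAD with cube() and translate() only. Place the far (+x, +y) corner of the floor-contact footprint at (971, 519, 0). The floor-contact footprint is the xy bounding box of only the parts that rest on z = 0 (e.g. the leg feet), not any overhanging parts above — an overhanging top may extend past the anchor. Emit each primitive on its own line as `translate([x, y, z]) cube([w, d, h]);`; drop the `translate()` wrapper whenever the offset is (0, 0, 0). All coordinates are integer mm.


translate([373, 488, 0]) cube([74, 31, 400]);
translate([897, 488, 0]) cube([74, 31, 400]);
translate([447, 488, 0]) cube([450, 31, 74]);
translate([447, 488, 326]) cube([450, 31, 74]);


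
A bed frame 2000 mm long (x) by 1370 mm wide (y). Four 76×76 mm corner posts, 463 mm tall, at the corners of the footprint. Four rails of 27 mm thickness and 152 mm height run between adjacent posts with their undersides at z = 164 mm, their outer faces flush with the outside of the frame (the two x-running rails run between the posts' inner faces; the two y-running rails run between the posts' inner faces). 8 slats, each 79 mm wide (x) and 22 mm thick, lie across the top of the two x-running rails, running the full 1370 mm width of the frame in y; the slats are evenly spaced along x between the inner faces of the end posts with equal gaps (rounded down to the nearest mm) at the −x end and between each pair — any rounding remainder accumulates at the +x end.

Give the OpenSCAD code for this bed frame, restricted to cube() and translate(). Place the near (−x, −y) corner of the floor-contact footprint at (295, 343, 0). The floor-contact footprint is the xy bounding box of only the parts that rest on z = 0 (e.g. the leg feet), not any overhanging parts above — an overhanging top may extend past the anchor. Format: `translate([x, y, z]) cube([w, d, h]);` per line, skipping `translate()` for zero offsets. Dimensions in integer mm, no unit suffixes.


// slat z = rail_z + rail_h = 164 + 152 = 316
// slat gap = ⌊(1848 − 8·79) / 9⌋ = 135
translate([295, 343, 0]) cube([76, 76, 463]);
translate([295, 1637, 0]) cube([76, 76, 463]);
translate([2219, 343, 0]) cube([76, 76, 463]);
translate([2219, 1637, 0]) cube([76, 76, 463]);
translate([371, 343, 164]) cube([1848, 27, 152]);
translate([371, 1686, 164]) cube([1848, 27, 152]);
translate([295, 419, 164]) cube([27, 1218, 152]);
translate([2268, 419, 164]) cube([27, 1218, 152]);
translate([506, 343, 316]) cube([79, 1370, 22]);
translate([720, 343, 316]) cube([79, 1370, 22]);
translate([934, 343, 316]) cube([79, 1370, 22]);
translate([1148, 343, 316]) cube([79, 1370, 22]);
translate([1362, 343, 316]) cube([79, 1370, 22]);
translate([1576, 343, 316]) cube([79, 1370, 22]);
translate([1790, 343, 316]) cube([79, 1370, 22]);
translate([2004, 343, 316]) cube([79, 1370, 22]);


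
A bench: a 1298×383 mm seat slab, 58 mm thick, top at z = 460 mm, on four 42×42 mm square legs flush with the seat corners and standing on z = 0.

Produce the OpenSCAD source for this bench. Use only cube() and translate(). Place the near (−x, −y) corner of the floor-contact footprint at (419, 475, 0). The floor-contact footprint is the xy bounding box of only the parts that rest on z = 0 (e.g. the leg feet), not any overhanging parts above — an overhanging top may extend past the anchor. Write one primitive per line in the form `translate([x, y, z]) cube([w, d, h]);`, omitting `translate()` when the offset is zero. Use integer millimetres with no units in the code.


translate([419, 475, 402]) cube([1298, 383, 58]);
translate([419, 475, 0]) cube([42, 42, 402]);
translate([419, 816, 0]) cube([42, 42, 402]);
translate([1675, 475, 0]) cube([42, 42, 402]);
translate([1675, 816, 0]) cube([42, 42, 402]);


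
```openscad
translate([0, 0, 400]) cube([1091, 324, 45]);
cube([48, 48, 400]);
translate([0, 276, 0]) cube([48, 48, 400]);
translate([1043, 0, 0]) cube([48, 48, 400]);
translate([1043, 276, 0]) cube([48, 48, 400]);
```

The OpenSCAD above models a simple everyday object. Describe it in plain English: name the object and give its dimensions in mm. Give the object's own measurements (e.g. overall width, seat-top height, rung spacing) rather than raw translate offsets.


A bench: a 1091×324 mm seat slab, 45 mm thick, top at z = 445 mm, on four 48×48 mm square legs flush with the seat corners and standing on z = 0.


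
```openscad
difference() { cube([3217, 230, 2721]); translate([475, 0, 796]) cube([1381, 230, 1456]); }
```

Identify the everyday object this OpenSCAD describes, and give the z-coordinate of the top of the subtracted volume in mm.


A wall with a window opening. The window head height is 2252 mm.

A wall with a rectangular opening subtracted — a window. Sill at z = 796, opening 1456 mm tall, so the head is at 796 + 1456 = 2252 mm.


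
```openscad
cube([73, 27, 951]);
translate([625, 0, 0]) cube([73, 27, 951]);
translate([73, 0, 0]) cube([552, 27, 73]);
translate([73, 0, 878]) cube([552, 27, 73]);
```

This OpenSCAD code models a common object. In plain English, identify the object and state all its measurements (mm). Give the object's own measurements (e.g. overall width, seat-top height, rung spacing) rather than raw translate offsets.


A rectangular picture frame lying in the x–z plane (depth along y). The opening is 552 mm wide (x) by 805 mm tall (z), surrounded by a border 73 mm wide on all four sides. The frame is 27 mm deep and is made of two full-height vertical stiles with two horizontal rails fitted between them.


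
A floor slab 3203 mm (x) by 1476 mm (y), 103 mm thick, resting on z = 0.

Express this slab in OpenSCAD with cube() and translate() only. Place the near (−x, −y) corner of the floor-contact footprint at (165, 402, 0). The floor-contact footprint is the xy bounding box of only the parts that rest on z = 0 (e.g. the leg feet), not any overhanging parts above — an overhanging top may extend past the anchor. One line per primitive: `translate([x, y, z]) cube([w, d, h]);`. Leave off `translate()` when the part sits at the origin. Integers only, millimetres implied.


translate([165, 402, 0]) cube([3203, 1476, 103]);


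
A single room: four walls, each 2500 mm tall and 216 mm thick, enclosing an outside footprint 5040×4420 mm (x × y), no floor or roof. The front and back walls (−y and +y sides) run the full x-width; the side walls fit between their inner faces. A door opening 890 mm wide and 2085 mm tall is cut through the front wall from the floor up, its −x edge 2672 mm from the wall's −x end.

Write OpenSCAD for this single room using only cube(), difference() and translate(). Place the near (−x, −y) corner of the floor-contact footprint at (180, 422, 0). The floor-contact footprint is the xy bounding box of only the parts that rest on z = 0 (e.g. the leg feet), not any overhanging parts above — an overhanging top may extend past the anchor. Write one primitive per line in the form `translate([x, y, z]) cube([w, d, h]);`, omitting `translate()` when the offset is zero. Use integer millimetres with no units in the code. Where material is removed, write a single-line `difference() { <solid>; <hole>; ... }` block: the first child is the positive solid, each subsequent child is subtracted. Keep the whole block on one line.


difference() { translate([180, 422, 0]) cube([5040, 216, 2500]); translate([2852, 422, 0]) cube([890, 216, 2085]); }
translate([180, 4626, 0]) cube([5040, 216, 2500]);
translate([180, 638, 0]) cube([216, 3988, 2500]);
translate([5004, 638, 0]) cube([216, 3988, 2500]);


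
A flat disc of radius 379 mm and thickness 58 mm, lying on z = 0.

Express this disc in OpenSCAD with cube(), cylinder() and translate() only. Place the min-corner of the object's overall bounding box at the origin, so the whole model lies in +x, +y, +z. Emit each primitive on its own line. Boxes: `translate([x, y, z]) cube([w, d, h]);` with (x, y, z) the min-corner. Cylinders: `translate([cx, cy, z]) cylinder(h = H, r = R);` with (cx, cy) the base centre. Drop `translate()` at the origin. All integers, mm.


translate([379, 379, 0]) cylinder(h = 58, r = 379);


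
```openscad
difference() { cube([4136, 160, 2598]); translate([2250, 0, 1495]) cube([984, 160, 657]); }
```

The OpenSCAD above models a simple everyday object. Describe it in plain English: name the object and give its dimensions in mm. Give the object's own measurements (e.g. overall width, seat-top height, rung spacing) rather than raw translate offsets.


A wall 4136 mm long (x), 160 mm thick (y), 2598 mm tall, with a rectangular window opening cut through it. The opening is 984 mm wide and 657 mm tall; its sill is at z = 1495 mm and its near (−x) edge is 2250 mm from the wall's −x end. The opening passes through the full wall thickness.


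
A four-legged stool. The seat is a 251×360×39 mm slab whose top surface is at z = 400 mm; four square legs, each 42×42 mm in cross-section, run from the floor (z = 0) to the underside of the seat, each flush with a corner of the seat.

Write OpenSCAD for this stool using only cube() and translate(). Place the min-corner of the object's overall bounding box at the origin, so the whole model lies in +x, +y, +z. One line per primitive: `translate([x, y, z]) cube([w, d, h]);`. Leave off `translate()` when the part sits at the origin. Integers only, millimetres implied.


// leg_h = 400 - 39 = 361
translate([0, 0, 361]) cube([251, 360, 39]);
cube([42, 42, 361]);
translate([209, 0, 0]) cube([42, 42, 361]);
translate([0, 318, 0]) cube([42, 42, 361]);
translate([209, 318, 0]) cube([42, 42, 361]);


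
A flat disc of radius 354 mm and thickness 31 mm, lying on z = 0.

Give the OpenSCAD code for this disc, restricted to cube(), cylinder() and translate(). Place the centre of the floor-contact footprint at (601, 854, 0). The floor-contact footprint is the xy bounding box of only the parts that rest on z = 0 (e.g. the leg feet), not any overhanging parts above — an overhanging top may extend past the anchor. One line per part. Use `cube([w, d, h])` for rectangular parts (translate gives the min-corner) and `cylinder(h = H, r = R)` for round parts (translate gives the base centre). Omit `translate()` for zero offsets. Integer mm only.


translate([601, 854, 0]) cylinder(h = 31, r = 354);


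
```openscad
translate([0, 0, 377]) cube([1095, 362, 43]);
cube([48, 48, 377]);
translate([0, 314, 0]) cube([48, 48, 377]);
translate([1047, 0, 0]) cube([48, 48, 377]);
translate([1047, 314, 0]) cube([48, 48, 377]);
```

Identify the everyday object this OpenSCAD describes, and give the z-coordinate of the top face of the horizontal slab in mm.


A bench. The seat-top height is 420 mm.

A long slab on four corner posts — a bench. The slab sits at z = 377 with thickness 43, so the top is 377 + 43 = 420 mm.
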